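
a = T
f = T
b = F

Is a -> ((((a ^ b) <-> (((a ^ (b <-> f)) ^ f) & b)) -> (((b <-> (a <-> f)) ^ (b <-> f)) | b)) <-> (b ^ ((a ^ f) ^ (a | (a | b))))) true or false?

a ^ b = T ^ F = T
b <-> f = F <-> T = F
a ^ (b <-> f) = T ^ F = T
(a ^ (b <-> f)) ^ f = T ^ T = F
((a ^ (b <-> f)) ^ f) & b = F & F = F
(a ^ b) <-> (((a ^ (b <-> f)) ^ f) & b) = T <-> F = F
a <-> f = T <-> T = T
b <-> (a <-> f) = F <-> T = F
b <-> f = F <-> T = F
(b <-> (a <-> f)) ^ (b <-> f) = F ^ F = F
((b <-> (a <-> f)) ^ (b <-> f)) | b = F | F = F
((a ^ b) <-> (((a ^ (b <-> f)) ^ f) & b)) -> (((b <-> (a <-> f)) ^ (b <-> f)) | b) = F -> F = T
a ^ f = T ^ T = F
a | b = T | F = T
a | (a | b) = T | T = T
(a ^ f) ^ (a | (a | b)) = F ^ T = T
b ^ ((a ^ f) ^ (a | (a | b))) = F ^ T = T
(((a ^ b) <-> (((a ^ (b <-> f)) ^ f) & b)) -> (((b <-> (a <-> f)) ^ (b <-> f)) | b)) <-> (b ^ ((a ^ f) ^ (a | (a | b)))) = T <-> T = T
a -> ((((a ^ b) <-> (((a ^ (b <-> f)) ^ f) & b)) -> (((b <-> (a <-> f)) ^ (b <-> f)) | b)) <-> (b ^ ((a ^ f) ^ (a | (a | b))))) = T -> T = T

T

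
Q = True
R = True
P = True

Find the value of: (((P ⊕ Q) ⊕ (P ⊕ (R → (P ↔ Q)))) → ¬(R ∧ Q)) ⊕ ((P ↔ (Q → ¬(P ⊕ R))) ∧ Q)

False

P ⊕ Q = True ⊕ True = False
P ↔ Q = True ↔ True = True
R → (P ↔ Q) = True → True = True
P ⊕ (R → (P ↔ Q)) = True ⊕ True = False
(P ⊕ Q) ⊕ (P ⊕ (R → (P ↔ Q))) = False ⊕ False = False
R ∧ Q = True ∧ True = True
¬(R ∧ Q) = ¬True = False
((P ⊕ Q) ⊕ (P ⊕ (R → (P ↔ Q)))) → ¬(R ∧ Q) = False → False = True
P ⊕ R = True ⊕ True = False
¬(P ⊕ R) = ¬False = True
Q → ¬(P ⊕ R) = True → True = True
P ↔ (Q → ¬(P ⊕ R)) = True ↔ True = True
(P ↔ (Q → ¬(P ⊕ R))) ∧ Q = True ∧ True = True
(((P ⊕ Q) ⊕ (P ⊕ (R → (P ↔ Q)))) → ¬(R ∧ Q)) ⊕ ((P ↔ (Q → ¬(P ⊕ R))) ∧ Q) = True ⊕ True = False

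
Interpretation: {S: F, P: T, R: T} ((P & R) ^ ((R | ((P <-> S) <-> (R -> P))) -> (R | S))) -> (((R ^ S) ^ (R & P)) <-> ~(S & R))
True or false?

T

Substituting S=F, P=T, R=T:
P & R = T & T = T
P <-> S = T <-> F = F
R -> P = T -> T = T
(P <-> S) <-> (R -> P) = F <-> T = F
R | ((P <-> S) <-> (R -> P)) = T | F = T
R | S = T | F = T
(R | ((P <-> S) <-> (R -> P))) -> (R | S) = T -> T = T
(P & R) ^ ((R | ((P <-> S) <-> (R -> P))) -> (R | S)) = T ^ T = F
R ^ S = T ^ F = T
R & P = T & T = T
(R ^ S) ^ (R & P) = T ^ T = F
S & R = F & T = F
~(S & R) = ~F = T
((R ^ S) ^ (R & P)) <-> ~(S & R) = F <-> T = F
((P & R) ^ ((R | ((P <-> S) <-> (R -> P))) -> (R | S))) -> (((R ^ S) ^ (R & P)) <-> ~(S & R)) = F -> F = T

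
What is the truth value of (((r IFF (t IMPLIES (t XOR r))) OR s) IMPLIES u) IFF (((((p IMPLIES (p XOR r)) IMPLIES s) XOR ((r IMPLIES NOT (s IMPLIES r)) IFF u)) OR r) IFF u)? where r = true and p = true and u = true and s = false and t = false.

t XOR r = false XOR true = true
t IMPLIES (t XOR r) = false IMPLIES true = true
r IFF (t IMPLIES (t XOR r)) = true IFF true = true
(r IFF (t IMPLIES (t XOR r))) OR s = true OR false = true
((r IFF (t IMPLIES (t XOR r))) OR s) IMPLIES u = true IMPLIES true = true
p XOR r = true XOR true = false
p IMPLIES (p XOR r) = true IMPLIES false = false
(p IMPLIES (p XOR r)) IMPLIES s = false IMPLIES false = true
s IMPLIES r = false IMPLIES true = true
NOT (s IMPLIES r) = NOT true = false
r IMPLIES NOT (s IMPLIES r) = true IMPLIES false = false
(r IMPLIES NOT (s IMPLIES r)) IFF u = false IFF true = false
((p IMPLIES (p XOR r)) IMPLIES s) XOR ((r IMPLIES NOT (s IMPLIES r)) IFF u) = true XOR false = true
(((p IMPLIES (p XOR r)) IMPLIES s) XOR ((r IMPLIES NOT (s IMPLIES r)) IFF u)) OR r = true OR true = true
((((p IMPLIES (p XOR r)) IMPLIES s) XOR ((r IMPLIES NOT (s IMPLIES r)) IFF u)) OR r) IFF u = true IFF true = true
(((r IFF (t IMPLIES (t XOR r))) OR s) IMPLIES u) IFF (((((p IMPLIES (p XOR r)) IMPLIES s) XOR ((r IMPLIES NOT (s IMPLIES r)) IFF u)) OR r) IFF u) = true IFF true = true

true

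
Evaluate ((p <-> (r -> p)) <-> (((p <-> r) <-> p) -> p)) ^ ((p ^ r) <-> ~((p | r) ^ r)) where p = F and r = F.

Substituting p=F, r=F:
r -> p = F -> F = T
p <-> (r -> p) = F <-> T = F
p <-> r = F <-> F = T
(p <-> r) <-> p = T <-> F = F
((p <-> r) <-> p) -> p = F -> F = T
(p <-> (r -> p)) <-> (((p <-> r) <-> p) -> p) = F <-> T = F
p ^ r = F ^ F = F
p | r = F | F = F
(p | r) ^ r = F ^ F = F
~((p | r) ^ r) = ~F = T
(p ^ r) <-> ~((p | r) ^ r) = F <-> T = F
((p <-> (r -> p)) <-> (((p <-> r) <-> p) -> p)) ^ ((p ^ r) <-> ~((p | r) ^ r)) = F ^ F = F

F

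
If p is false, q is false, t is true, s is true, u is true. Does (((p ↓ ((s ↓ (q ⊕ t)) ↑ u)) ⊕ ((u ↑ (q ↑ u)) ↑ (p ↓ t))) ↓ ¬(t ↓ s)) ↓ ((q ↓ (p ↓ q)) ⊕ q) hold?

True

q ⊕ t = False ⊕ True = True
s ↓ (q ⊕ t) = True ↓ True = False
(s ↓ (q ⊕ t)) ↑ u = False ↑ True = True
p ↓ ((s ↓ (q ⊕ t)) ↑ u) = False ↓ True = False
q ↑ u = False ↑ True = True
u ↑ (q ↑ u) = True ↑ True = False
p ↓ t = False ↓ True = False
(u ↑ (q ↑ u)) ↑ (p ↓ t) = False ↑ False = True
(p ↓ ((s ↓ (q ⊕ t)) ↑ u)) ⊕ ((u ↑ (q ↑ u)) ↑ (p ↓ t)) = False ⊕ True = True
t ↓ s = True ↓ True = False
¬(t ↓ s) = ¬False = True
((p ↓ ((s ↓ (q ⊕ t)) ↑ u)) ⊕ ((u ↑ (q ↑ u)) ↑ (p ↓ t))) ↓ ¬(t ↓ s) = True ↓ True = False
p ↓ q = False ↓ False = True
q ↓ (p ↓ q) = False ↓ True = False
(q ↓ (p ↓ q)) ⊕ q = False ⊕ False = False
(((p ↓ ((s ↓ (q ⊕ t)) ↑ u)) ⊕ ((u ↑ (q ↑ u)) ↑ (p ↓ t))) ↓ ¬(t ↓ s)) ↓ ((q ↓ (p ↓ q)) ⊕ q) = False ↓ False = True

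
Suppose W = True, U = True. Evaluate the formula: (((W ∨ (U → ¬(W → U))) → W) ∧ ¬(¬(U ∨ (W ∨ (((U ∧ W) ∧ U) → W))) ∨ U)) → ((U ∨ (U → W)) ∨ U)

Substituting W=True, U=True:
W → U = True → True = True
¬(W → U) = ¬True = False
U → ¬(W → U) = True → False = False
W ∨ (U → ¬(W → U)) = True ∨ False = True
(W ∨ (U → ¬(W → U))) → W = True → True = True
U ∧ W = True ∧ True = True
(U ∧ W) ∧ U = True ∧ True = True
((U ∧ W) ∧ U) → W = True → True = True
W ∨ (((U ∧ W) ∧ U) → W) = True ∨ True = True
U ∨ (W ∨ (((U ∧ W) ∧ U) → W)) = True ∨ True = True
¬(U ∨ (W ∨ (((U ∧ W) ∧ U) → W))) = ¬True = False
¬(U ∨ (W ∨ (((U ∧ W) ∧ U) → W))) ∨ U = False ∨ True = True
¬(¬(U ∨ (W ∨ (((U ∧ W) ∧ U) → W))) ∨ U) = ¬True = False
((W ∨ (U → ¬(W → U))) → W) ∧ ¬(¬(U ∨ (W ∨ (((U ∧ W) ∧ U) → W))) ∨ U) = True ∧ False = False
U → W = True → True = True
U ∨ (U → W) = True ∨ True = True
(U ∨ (U → W)) ∨ U = True ∨ True = True
(((W ∨ (U → ¬(W → U))) → W) ∧ ¬(¬(U ∨ (W ∨ (((U ∧ W) ∧ U) → W))) ∨ U)) → ((U ∨ (U → W)) ∨ U) = False → True = True

True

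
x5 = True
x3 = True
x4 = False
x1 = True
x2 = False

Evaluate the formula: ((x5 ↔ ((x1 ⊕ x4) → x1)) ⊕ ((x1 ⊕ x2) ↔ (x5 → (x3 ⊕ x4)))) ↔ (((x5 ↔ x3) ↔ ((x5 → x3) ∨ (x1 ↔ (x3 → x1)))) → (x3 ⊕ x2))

False

x1 ⊕ x4 = True ⊕ False = True
(x1 ⊕ x4) → x1 = True → True = True
x5 ↔ ((x1 ⊕ x4) → x1) = True ↔ True = True
x1 ⊕ x2 = True ⊕ False = True
x3 ⊕ x4 = True ⊕ False = True
x5 → (x3 ⊕ x4) = True → True = True
(x1 ⊕ x2) ↔ (x5 → (x3 ⊕ x4)) = True ↔ True = True
(x5 ↔ ((x1 ⊕ x4) → x1)) ⊕ ((x1 ⊕ x2) ↔ (x5 → (x3 ⊕ x4))) = True ⊕ True = False
x5 ↔ x3 = True ↔ True = True
x5 → x3 = True → True = True
x3 → x1 = True → True = True
x1 ↔ (x3 → x1) = True ↔ True = True
(x5 → x3) ∨ (x1 ↔ (x3 → x1)) = True ∨ True = True
(x5 ↔ x3) ↔ ((x5 → x3) ∨ (x1 ↔ (x3 → x1))) = True ↔ True = True
x3 ⊕ x2 = True ⊕ False = True
((x5 ↔ x3) ↔ ((x5 → x3) ∨ (x1 ↔ (x3 → x1)))) → (x3 ⊕ x2) = True → True = True
((x5 ↔ ((x1 ⊕ x4) → x1)) ⊕ ((x1 ⊕ x2) ↔ (x5 → (x3 ⊕ x4)))) ↔ (((x5 ↔ x3) ↔ ((x5 → x3) ∨ (x1 ↔ (x3 → x1)))) → (x3 ⊕ x2)) = False ↔ True = False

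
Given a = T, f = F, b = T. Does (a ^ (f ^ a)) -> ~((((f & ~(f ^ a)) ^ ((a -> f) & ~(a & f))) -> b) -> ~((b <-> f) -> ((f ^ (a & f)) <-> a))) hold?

f ^ a = F ^ T = T
a ^ (f ^ a) = T ^ T = F
f ^ a = F ^ T = T
~(f ^ a) = ~T = F
f & ~(f ^ a) = F & F = F
a -> f = T -> F = F
a & f = T & F = F
~(a & f) = ~F = T
(a -> f) & ~(a & f) = F & T = F
(f & ~(f ^ a)) ^ ((a -> f) & ~(a & f)) = F ^ F = F
((f & ~(f ^ a)) ^ ((a -> f) & ~(a & f))) -> b = F -> T = T
b <-> f = T <-> F = F
a & f = T & F = F
f ^ (a & f) = F ^ F = F
(f ^ (a & f)) <-> a = F <-> T = F
(b <-> f) -> ((f ^ (a & f)) <-> a) = F -> F = T
~((b <-> f) -> ((f ^ (a & f)) <-> a)) = ~T = F
(((f & ~(f ^ a)) ^ ((a -> f) & ~(a & f))) -> b) -> ~((b <-> f) -> ((f ^ (a & f)) <-> a)) = T -> F = F
~((((f & ~(f ^ a)) ^ ((a -> f) & ~(a & f))) -> b) -> ~((b <-> f) -> ((f ^ (a & f)) <-> a))) = ~F = T
(a ^ (f ^ a)) -> ~((((f & ~(f ^ a)) ^ ((a -> f) & ~(a & f))) -> b) -> ~((b <-> f) -> ((f ^ (a & f)) <-> a))) = F -> T = T

T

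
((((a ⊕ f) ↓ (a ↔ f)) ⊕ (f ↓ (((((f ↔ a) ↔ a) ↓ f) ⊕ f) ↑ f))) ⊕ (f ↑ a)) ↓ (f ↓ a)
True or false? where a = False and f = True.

Substituting a=False, f=True:
a ⊕ f = False ⊕ True = True
a ↔ f = False ↔ True = False
(a ⊕ f) ↓ (a ↔ f) = True ↓ False = False
f ↔ a = True ↔ False = False
(f ↔ a) ↔ a = False ↔ False = True
((f ↔ a) ↔ a) ↓ f = True ↓ True = False
(((f ↔ a) ↔ a) ↓ f) ⊕ f = False ⊕ True = True
((((f ↔ a) ↔ a) ↓ f) ⊕ f) ↑ f = True ↑ True = False
f ↓ (((((f ↔ a) ↔ a) ↓ f) ⊕ f) ↑ f) = True ↓ False = False
((a ⊕ f) ↓ (a ↔ f)) ⊕ (f ↓ (((((f ↔ a) ↔ a) ↓ f) ⊕ f) ↑ f)) = False ⊕ False = False
f ↑ a = True ↑ False = True
(((a ⊕ f) ↓ (a ↔ f)) ⊕ (f ↓ (((((f ↔ a) ↔ a) ↓ f) ⊕ f) ↑ f))) ⊕ (f ↑ a) = False ⊕ True = True
f ↓ a = True ↓ False = False
((((a ⊕ f) ↓ (a ↔ f)) ⊕ (f ↓ (((((f ↔ a) ↔ a) ↓ f) ⊕ f) ↑ f))) ⊕ (f ↑ a)) ↓ (f ↓ a) = True ↓ False = False

False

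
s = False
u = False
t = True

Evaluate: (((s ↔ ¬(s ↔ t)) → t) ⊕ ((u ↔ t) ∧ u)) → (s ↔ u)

s ↔ t = False ↔ True = False
¬(s ↔ t) = ¬False = True
s ↔ ¬(s ↔ t) = False ↔ True = False
(s ↔ ¬(s ↔ t)) → t = False → True = True
u ↔ t = False ↔ True = False
(u ↔ t) ∧ u = False ∧ False = False
((s ↔ ¬(s ↔ t)) → t) ⊕ ((u ↔ t) ∧ u) = True ⊕ False = True
s ↔ u = False ↔ False = True
(((s ↔ ¬(s ↔ t)) → t) ⊕ ((u ↔ t) ∧ u)) → (s ↔ u) = True → True = True

True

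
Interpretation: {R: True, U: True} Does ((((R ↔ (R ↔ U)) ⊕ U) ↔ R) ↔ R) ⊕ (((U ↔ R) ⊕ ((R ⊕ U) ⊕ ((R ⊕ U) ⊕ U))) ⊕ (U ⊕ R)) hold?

Substituting R=True, U=True:
R ↔ U = True ↔ True = True
R ↔ (R ↔ U) = True ↔ True = True
(R ↔ (R ↔ U)) ⊕ U = True ⊕ True = False
((R ↔ (R ↔ U)) ⊕ U) ↔ R = False ↔ True = False
(((R ↔ (R ↔ U)) ⊕ U) ↔ R) ↔ R = False ↔ True = False
U ↔ R = True ↔ True = True
R ⊕ U = True ⊕ True = False
R ⊕ U = True ⊕ True = False
(R ⊕ U) ⊕ U = False ⊕ True = True
(R ⊕ U) ⊕ ((R ⊕ U) ⊕ U) = False ⊕ True = True
(U ↔ R) ⊕ ((R ⊕ U) ⊕ ((R ⊕ U) ⊕ U)) = True ⊕ True = False
U ⊕ R = True ⊕ True = False
((U ↔ R) ⊕ ((R ⊕ U) ⊕ ((R ⊕ U) ⊕ U))) ⊕ (U ⊕ R) = False ⊕ False = False
((((R ↔ (R ↔ U)) ⊕ U) ↔ R) ↔ R) ⊕ (((U ↔ R) ⊕ ((R ⊕ U) ⊕ ((R ⊕ U) ⊕ U))) ⊕ (U ⊕ R)) = False ⊕ False = False

False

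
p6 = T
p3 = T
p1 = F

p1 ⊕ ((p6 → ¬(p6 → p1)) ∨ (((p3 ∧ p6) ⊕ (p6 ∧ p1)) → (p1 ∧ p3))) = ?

Substituting p6=T, p3=T, p1=F:
p6 → p1 = T → F = F
¬(p6 → p1) = ¬F = T
p6 → ¬(p6 → p1) = T → T = T
p3 ∧ p6 = T ∧ T = T
p6 ∧ p1 = T ∧ F = F
(p3 ∧ p6) ⊕ (p6 ∧ p1) = T ⊕ F = T
p1 ∧ p3 = F ∧ T = F
((p3 ∧ p6) ⊕ (p6 ∧ p1)) → (p1 ∧ p3) = T → F = F
(p6 → ¬(p6 → p1)) ∨ (((p3 ∧ p6) ⊕ (p6 ∧ p1)) → (p1 ∧ p3)) = T ∨ F = T
p1 ⊕ ((p6 → ¬(p6 → p1)) ∨ (((p3 ∧ p6) ⊕ (p6 ∧ p1)) → (p1 ∧ p3))) = F ⊕ T = T

T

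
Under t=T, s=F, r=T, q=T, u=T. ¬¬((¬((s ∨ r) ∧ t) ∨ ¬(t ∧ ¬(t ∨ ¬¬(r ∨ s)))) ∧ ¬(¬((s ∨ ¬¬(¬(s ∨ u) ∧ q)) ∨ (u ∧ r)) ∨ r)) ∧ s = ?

F

Substituting t=T, s=F, r=T, q=T, u=T:
s ∨ r = F ∨ T = T
(s ∨ r) ∧ t = T ∧ T = T
¬((s ∨ r) ∧ t) = ¬T = F
r ∨ s = T ∨ F = T
¬(r ∨ s) = ¬T = F
¬¬(r ∨ s) = ¬F = T
t ∨ ¬¬(r ∨ s) = T ∨ T = T
¬(t ∨ ¬¬(r ∨ s)) = ¬T = F
t ∧ ¬(t ∨ ¬¬(r ∨ s)) = T ∧ F = F
¬(t ∧ ¬(t ∨ ¬¬(r ∨ s))) = ¬F = T
¬((s ∨ r) ∧ t) ∨ ¬(t ∧ ¬(t ∨ ¬¬(r ∨ s))) = F ∨ T = T
s ∨ u = F ∨ T = T
¬(s ∨ u) = ¬T = F
¬(s ∨ u) ∧ q = F ∧ T = F
¬(¬(s ∨ u) ∧ q) = ¬F = T
¬¬(¬(s ∨ u) ∧ q) = ¬T = F
s ∨ ¬¬(¬(s ∨ u) ∧ q) = F ∨ F = F
u ∧ r = T ∧ T = T
(s ∨ ¬¬(¬(s ∨ u) ∧ q)) ∨ (u ∧ r) = F ∨ T = T
¬((s ∨ ¬¬(¬(s ∨ u) ∧ q)) ∨ (u ∧ r)) = ¬T = F
¬((s ∨ ¬¬(¬(s ∨ u) ∧ q)) ∨ (u ∧ r)) ∨ r = F ∨ T = T
¬(¬((s ∨ ¬¬(¬(s ∨ u) ∧ q)) ∨ (u ∧ r)) ∨ r) = ¬T = F
(¬((s ∨ r) ∧ t) ∨ ¬(t ∧ ¬(t ∨ ¬¬(r ∨ s)))) ∧ ¬(¬((s ∨ ¬¬(¬(s ∨ u) ∧ q)) ∨ (u ∧ r)) ∨ r) = T ∧ F = F
¬((¬((s ∨ r) ∧ t) ∨ ¬(t ∧ ¬(t ∨ ¬¬(r ∨ s)))) ∧ ¬(¬((s ∨ ¬¬(¬(s ∨ u) ∧ q)) ∨ (u ∧ r)) ∨ r)) = ¬F = T
¬¬((¬((s ∨ r) ∧ t) ∨ ¬(t ∧ ¬(t ∨ ¬¬(r ∨ s)))) ∧ ¬(¬((s ∨ ¬¬(¬(s ∨ u) ∧ q)) ∨ (u ∧ r)) ∨ r)) = ¬T = F
¬¬((¬((s ∨ r) ∧ t) ∨ ¬(t ∧ ¬(t ∨ ¬¬(r ∨ s)))) ∧ ¬(¬((s ∨ ¬¬(¬(s ∨ u) ∧ q)) ∨ (u ∧ r)) ∨ r)) ∧ s = F ∧ F = F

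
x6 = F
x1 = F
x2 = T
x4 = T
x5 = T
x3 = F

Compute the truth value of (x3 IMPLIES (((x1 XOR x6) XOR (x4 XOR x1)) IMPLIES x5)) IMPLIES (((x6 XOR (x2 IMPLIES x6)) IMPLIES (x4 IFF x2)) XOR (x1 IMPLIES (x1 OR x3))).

F

Substituting x6=F, x1=F, x2=T, x4=T, x5=T, x3=F:
x1 XOR x6 = F XOR F = F
x4 XOR x1 = T XOR F = T
(x1 XOR x6) XOR (x4 XOR x1) = F XOR T = T
((x1 XOR x6) XOR (x4 XOR x1)) IMPLIES x5 = T IMPLIES T = T
x3 IMPLIES (((x1 XOR x6) XOR (x4 XOR x1)) IMPLIES x5) = F IMPLIES T = T
x2 IMPLIES x6 = T IMPLIES F = F
x6 XOR (x2 IMPLIES x6) = F XOR F = F
x4 IFF x2 = T IFF T = T
(x6 XOR (x2 IMPLIES x6)) IMPLIES (x4 IFF x2) = F IMPLIES T = T
x1 OR x3 = F OR F = F
x1 IMPLIES (x1 OR x3) = F IMPLIES F = T
((x6 XOR (x2 IMPLIES x6)) IMPLIES (x4 IFF x2)) XOR (x1 IMPLIES (x1 OR x3)) = T XOR T = F
(x3 IMPLIES (((x1 XOR x6) XOR (x4 XOR x1)) IMPLIES x5)) IMPLIES (((x6 XOR (x2 IMPLIES x6)) IMPLIES (x4 IFF x2)) XOR (x1 IMPLIES (x1 OR x3))) = T IMPLIES F = F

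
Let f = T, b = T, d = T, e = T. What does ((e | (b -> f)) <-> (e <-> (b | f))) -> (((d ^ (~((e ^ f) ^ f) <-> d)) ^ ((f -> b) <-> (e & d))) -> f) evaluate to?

T

b -> f = T -> T = T
e | (b -> f) = T | T = T
b | f = T | T = T
e <-> (b | f) = T <-> T = T
(e | (b -> f)) <-> (e <-> (b | f)) = T <-> T = T
e ^ f = T ^ T = F
(e ^ f) ^ f = F ^ T = T
~((e ^ f) ^ f) = ~T = F
~((e ^ f) ^ f) <-> d = F <-> T = F
d ^ (~((e ^ f) ^ f) <-> d) = T ^ F = T
f -> b = T -> T = T
e & d = T & T = T
(f -> b) <-> (e & d) = T <-> T = T
(d ^ (~((e ^ f) ^ f) <-> d)) ^ ((f -> b) <-> (e & d)) = T ^ T = F
((d ^ (~((e ^ f) ^ f) <-> d)) ^ ((f -> b) <-> (e & d))) -> f = F -> T = T
((e | (b -> f)) <-> (e <-> (b | f))) -> (((d ^ (~((e ^ f) ^ f) <-> d)) ^ ((f -> b) <-> (e & d))) -> f) = T -> T = T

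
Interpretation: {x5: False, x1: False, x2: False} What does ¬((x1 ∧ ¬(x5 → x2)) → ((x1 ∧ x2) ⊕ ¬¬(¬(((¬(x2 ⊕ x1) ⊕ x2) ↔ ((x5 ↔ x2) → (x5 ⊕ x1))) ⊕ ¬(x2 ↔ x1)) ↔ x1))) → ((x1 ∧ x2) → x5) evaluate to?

Substituting x5=False, x1=False, x2=False:
x5 → x2 = False → False = True
¬(x5 → x2) = ¬True = False
x1 ∧ ¬(x5 → x2) = False ∧ False = False
x1 ∧ x2 = False ∧ False = False
x2 ⊕ x1 = False ⊕ False = False
¬(x2 ⊕ x1) = ¬False = True
¬(x2 ⊕ x1) ⊕ x2 = True ⊕ False = True
x5 ↔ x2 = False ↔ False = True
x5 ⊕ x1 = False ⊕ False = False
(x5 ↔ x2) → (x5 ⊕ x1) = True → False = False
(¬(x2 ⊕ x1) ⊕ x2) ↔ ((x5 ↔ x2) → (x5 ⊕ x1)) = True ↔ False = False
x2 ↔ x1 = False ↔ False = True
¬(x2 ↔ x1) = ¬True = False
((¬(x2 ⊕ x1) ⊕ x2) ↔ ((x5 ↔ x2) → (x5 ⊕ x1))) ⊕ ¬(x2 ↔ x1) = False ⊕ False = False
¬(((¬(x2 ⊕ x1) ⊕ x2) ↔ ((x5 ↔ x2) → (x5 ⊕ x1))) ⊕ ¬(x2 ↔ x1)) = ¬False = True
¬(((¬(x2 ⊕ x1) ⊕ x2) ↔ ((x5 ↔ x2) → (x5 ⊕ x1))) ⊕ ¬(x2 ↔ x1)) ↔ x1 = True ↔ False = False
¬(¬(((¬(x2 ⊕ x1) ⊕ x2) ↔ ((x5 ↔ x2) → (x5 ⊕ x1))) ⊕ ¬(x2 ↔ x1)) ↔ x1) = ¬False = True
¬¬(¬(((¬(x2 ⊕ x1) ⊕ x2) ↔ ((x5 ↔ x2) → (x5 ⊕ x1))) ⊕ ¬(x2 ↔ x1)) ↔ x1) = ¬True = False
(x1 ∧ x2) ⊕ ¬¬(¬(((¬(x2 ⊕ x1) ⊕ x2) ↔ ((x5 ↔ x2) → (x5 ⊕ x1))) ⊕ ¬(x2 ↔ x1)) ↔ x1) = False ⊕ False = False
(x1 ∧ ¬(x5 → x2)) → ((x1 ∧ x2) ⊕ ¬¬(¬(((¬(x2 ⊕ x1) ⊕ x2) ↔ ((x5 ↔ x2) → (x5 ⊕ x1))) ⊕ ¬(x2 ↔ x1)) ↔ x1)) = False → False = True
¬((x1 ∧ ¬(x5 → x2)) → ((x1 ∧ x2) ⊕ ¬¬(¬(((¬(x2 ⊕ x1) ⊕ x2) ↔ ((x5 ↔ x2) → (x5 ⊕ x1))) ⊕ ¬(x2 ↔ x1)) ↔ x1))) = ¬True = False
x1 ∧ x2 = False ∧ False = False
(x1 ∧ x2) → x5 = False → False = True
¬((x1 ∧ ¬(x5 → x2)) → ((x1 ∧ x2) ⊕ ¬¬(¬(((¬(x2 ⊕ x1) ⊕ x2) ↔ ((x5 ↔ x2) → (x5 ⊕ x1))) ⊕ ¬(x2 ↔ x1)) ↔ x1))) → ((x1 ∧ x2) → x5) = False → True = True

True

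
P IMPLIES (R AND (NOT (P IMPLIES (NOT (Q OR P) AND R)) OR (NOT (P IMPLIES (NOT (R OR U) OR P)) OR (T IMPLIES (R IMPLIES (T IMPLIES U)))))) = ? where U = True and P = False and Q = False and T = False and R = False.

True

Q OR P = False OR False = False
NOT (Q OR P) = NOT False = True
NOT (Q OR P) AND R = True AND False = False
P IMPLIES (NOT (Q OR P) AND R) = False IMPLIES False = True
NOT (P IMPLIES (NOT (Q OR P) AND R)) = NOT True = False
R OR U = False OR True = True
NOT (R OR U) = NOT True = False
NOT (R OR U) OR P = False OR False = False
P IMPLIES (NOT (R OR U) OR P) = False IMPLIES False = True
NOT (P IMPLIES (NOT (R OR U) OR P)) = NOT True = False
T IMPLIES U = False IMPLIES True = True
R IMPLIES (T IMPLIES U) = False IMPLIES True = True
T IMPLIES (R IMPLIES (T IMPLIES U)) = False IMPLIES True = True
NOT (P IMPLIES (NOT (R OR U) OR P)) OR (T IMPLIES (R IMPLIES (T IMPLIES U))) = False OR True = True
NOT (P IMPLIES (NOT (Q OR P) AND R)) OR (NOT (P IMPLIES (NOT (R OR U) OR P)) OR (T IMPLIES (R IMPLIES (T IMPLIES U)))) = False OR True = True
R AND (NOT (P IMPLIES (NOT (Q OR P) AND R)) OR (NOT (P IMPLIES (NOT (R OR U) OR P)) OR (T IMPLIES (R IMPLIES (T IMPLIES U))))) = False AND True = False
P IMPLIES (R AND (NOT (P IMPLIES (NOT (Q OR P) AND R)) OR (NOT (P IMPLIES (NOT (R OR U) OR P)) OR (T IMPLIES (R IMPLIES (T IMPLIES U)))))) = False IMPLIES False = True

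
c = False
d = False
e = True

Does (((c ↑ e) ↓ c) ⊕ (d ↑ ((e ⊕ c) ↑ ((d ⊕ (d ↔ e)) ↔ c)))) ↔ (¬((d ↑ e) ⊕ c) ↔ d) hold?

True

Substituting c=False, d=False, e=True:
c ↑ e = False ↑ True = True
(c ↑ e) ↓ c = True ↓ False = False
e ⊕ c = True ⊕ False = True
d ↔ e = False ↔ True = False
d ⊕ (d ↔ e) = False ⊕ False = False
(d ⊕ (d ↔ e)) ↔ c = False ↔ False = True
(e ⊕ c) ↑ ((d ⊕ (d ↔ e)) ↔ c) = True ↑ True = False
d ↑ ((e ⊕ c) ↑ ((d ⊕ (d ↔ e)) ↔ c)) = False ↑ False = True
((c ↑ e) ↓ c) ⊕ (d ↑ ((e ⊕ c) ↑ ((d ⊕ (d ↔ e)) ↔ c))) = False ⊕ True = True
d ↑ e = False ↑ True = True
(d ↑ e) ⊕ c = True ⊕ False = True
¬((d ↑ e) ⊕ c) = ¬True = False
¬((d ↑ e) ⊕ c) ↔ d = False ↔ False = True
(((c ↑ e) ↓ c) ⊕ (d ↑ ((e ⊕ c) ↑ ((d ⊕ (d ↔ e)) ↔ c)))) ↔ (¬((d ↑ e) ⊕ c) ↔ d) = True ↔ True = True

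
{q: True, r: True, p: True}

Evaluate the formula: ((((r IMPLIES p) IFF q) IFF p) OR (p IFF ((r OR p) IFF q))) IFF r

True

r IMPLIES p = True IMPLIES True = True
(r IMPLIES p) IFF q = True IFF True = True
((r IMPLIES p) IFF q) IFF p = True IFF True = True
r OR p = True OR True = True
(r OR p) IFF q = True IFF True = True
p IFF ((r OR p) IFF q) = True IFF True = True
(((r IMPLIES p) IFF q) IFF p) OR (p IFF ((r OR p) IFF q)) = True OR True = True
((((r IMPLIES p) IFF q) IFF p) OR (p IFF ((r OR p) IFF q))) IFF r = True IFF True = True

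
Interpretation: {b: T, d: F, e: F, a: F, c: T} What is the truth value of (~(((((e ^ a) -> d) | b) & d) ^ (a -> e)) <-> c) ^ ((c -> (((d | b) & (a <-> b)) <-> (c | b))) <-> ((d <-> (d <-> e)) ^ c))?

e ^ a = F ^ F = F
(e ^ a) -> d = F -> F = T
((e ^ a) -> d) | b = T | T = T
(((e ^ a) -> d) | b) & d = T & F = F
a -> e = F -> F = T
((((e ^ a) -> d) | b) & d) ^ (a -> e) = F ^ T = T
~(((((e ^ a) -> d) | b) & d) ^ (a -> e)) = ~T = F
~(((((e ^ a) -> d) | b) & d) ^ (a -> e)) <-> c = F <-> T = F
d | b = F | T = T
a <-> b = F <-> T = F
(d | b) & (a <-> b) = T & F = F
c | b = T | T = T
((d | b) & (a <-> b)) <-> (c | b) = F <-> T = F
c -> (((d | b) & (a <-> b)) <-> (c | b)) = T -> F = F
d <-> e = F <-> F = T
d <-> (d <-> e) = F <-> T = F
(d <-> (d <-> e)) ^ c = F ^ T = T
(c -> (((d | b) & (a <-> b)) <-> (c | b))) <-> ((d <-> (d <-> e)) ^ c) = F <-> T = F
(~(((((e ^ a) -> d) | b) & d) ^ (a -> e)) <-> c) ^ ((c -> (((d | b) & (a <-> b)) <-> (c | b))) <-> ((d <-> (d <-> e)) ^ c)) = F ^ F = F

F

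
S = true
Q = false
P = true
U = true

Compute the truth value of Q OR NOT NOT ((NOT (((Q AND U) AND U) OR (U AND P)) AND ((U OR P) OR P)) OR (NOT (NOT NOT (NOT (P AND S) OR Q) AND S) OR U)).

Substituting S=true, Q=false, P=true, U=true:
Q AND U = false AND true = false
(Q AND U) AND U = false AND true = false
U AND P = true AND true = true
((Q AND U) AND U) OR (U AND P) = false OR true = true
NOT (((Q AND U) AND U) OR (U AND P)) = NOT true = false
U OR P = true OR true = true
(U OR P) OR P = true OR true = true
NOT (((Q AND U) AND U) OR (U AND P)) AND ((U OR P) OR P) = false AND true = false
P AND S = true AND true = true
NOT (P AND S) = NOT true = false
NOT (P AND S) OR Q = false OR false = false
NOT (NOT (P AND S) OR Q) = NOT false = true
NOT NOT (NOT (P AND S) OR Q) = NOT true = false
NOT NOT (NOT (P AND S) OR Q) AND S = false AND true = false
NOT (NOT NOT (NOT (P AND S) OR Q) AND S) = NOT false = true
NOT (NOT NOT (NOT (P AND S) OR Q) AND S) OR U = true OR true = true
(NOT (((Q AND U) AND U) OR (U AND P)) AND ((U OR P) OR P)) OR (NOT (NOT NOT (NOT (P AND S) OR Q) AND S) OR U) = false OR true = true
NOT ((NOT (((Q AND U) AND U) OR (U AND P)) AND ((U OR P) OR P)) OR (NOT (NOT NOT (NOT (P AND S) OR Q) AND S) OR U)) = NOT true = false
NOT NOT ((NOT (((Q AND U) AND U) OR (U AND P)) AND ((U OR P) OR P)) OR (NOT (NOT NOT (NOT (P AND S) OR Q) AND S) OR U)) = NOT false = true
Q OR NOT NOT ((NOT (((Q AND U) AND U) OR (U AND P)) AND ((U OR P) OR P)) OR (NOT (NOT NOT (NOT (P AND S) OR Q) AND S) OR U)) = false OR true = true

true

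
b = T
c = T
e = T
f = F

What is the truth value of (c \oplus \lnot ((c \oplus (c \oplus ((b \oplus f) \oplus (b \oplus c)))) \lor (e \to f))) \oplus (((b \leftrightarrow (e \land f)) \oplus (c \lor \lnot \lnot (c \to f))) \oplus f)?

F

b \oplus f = T \oplus F = T
b \oplus c = T \oplus T = F
(b \oplus f) \oplus (b \oplus c) = T \oplus F = T
c \oplus ((b \oplus f) \oplus (b \oplus c)) = T \oplus T = F
c \oplus (c \oplus ((b \oplus f) \oplus (b \oplus c))) = T \oplus F = T
e \to f = T \to F = F
(c \oplus (c \oplus ((b \oplus f) \oplus (b \oplus c)))) \lor (e \to f) = T \lor F = T
\lnot ((c \oplus (c \oplus ((b \oplus f) \oplus (b \oplus c)))) \lor (e \to f)) = \lnot T = F
c \oplus \lnot ((c \oplus (c \oplus ((b \oplus f) \oplus (b \oplus c)))) \lor (e \to f)) = T \oplus F = T
e \land f = T \land F = F
b \leftrightarrow (e \land f) = T \leftrightarrow F = F
c \to f = T \to F = F
\lnot (c \to f) = \lnot F = T
\lnot \lnot (c \to f) = \lnot T = F
c \lor \lnot \lnot (c \to f) = T \lor F = T
(b \leftrightarrow (e \land f)) \oplus (c \lor \lnot \lnot (c \to f)) = F \oplus T = T
((b \leftrightarrow (e \land f)) \oplus (c \lor \lnot \lnot (c \to f))) \oplus f = T \oplus F = T
(c \oplus \lnot ((c \oplus (c \oplus ((b \oplus f) \oplus (b \oplus c)))) \lor (e \to f))) \oplus (((b \leftrightarrow (e \land f)) \oplus (c \lor \lnot \lnot (c \to f))) \oplus f) = T \oplus T = F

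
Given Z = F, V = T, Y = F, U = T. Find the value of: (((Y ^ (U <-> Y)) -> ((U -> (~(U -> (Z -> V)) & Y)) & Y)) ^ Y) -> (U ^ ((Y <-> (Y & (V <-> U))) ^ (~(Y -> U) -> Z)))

Substituting Z=F, V=T, Y=F, U=T:
U <-> Y = T <-> F = F
Y ^ (U <-> Y) = F ^ F = F
Z -> V = F -> T = T
U -> (Z -> V) = T -> T = T
~(U -> (Z -> V)) = ~T = F
~(U -> (Z -> V)) & Y = F & F = F
U -> (~(U -> (Z -> V)) & Y) = T -> F = F
(U -> (~(U -> (Z -> V)) & Y)) & Y = F & F = F
(Y ^ (U <-> Y)) -> ((U -> (~(U -> (Z -> V)) & Y)) & Y) = F -> F = T
((Y ^ (U <-> Y)) -> ((U -> (~(U -> (Z -> V)) & Y)) & Y)) ^ Y = T ^ F = T
V <-> U = T <-> T = T
Y & (V <-> U) = F & T = F
Y <-> (Y & (V <-> U)) = F <-> F = T
Y -> U = F -> T = T
~(Y -> U) = ~T = F
~(Y -> U) -> Z = F -> F = T
(Y <-> (Y & (V <-> U))) ^ (~(Y -> U) -> Z) = T ^ T = F
U ^ ((Y <-> (Y & (V <-> U))) ^ (~(Y -> U) -> Z)) = T ^ F = T
(((Y ^ (U <-> Y)) -> ((U -> (~(U -> (Z -> V)) & Y)) & Y)) ^ Y) -> (U ^ ((Y <-> (Y & (V <-> U))) ^ (~(Y -> U) -> Z))) = T -> T = T

T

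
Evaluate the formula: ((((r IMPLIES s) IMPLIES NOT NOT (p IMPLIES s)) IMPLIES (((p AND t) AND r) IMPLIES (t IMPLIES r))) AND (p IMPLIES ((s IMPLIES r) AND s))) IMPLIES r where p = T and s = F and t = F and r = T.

r IMPLIES s = T IMPLIES F = F
p IMPLIES s = T IMPLIES F = F
NOT (p IMPLIES s) = NOT F = T
NOT NOT (p IMPLIES s) = NOT T = F
(r IMPLIES s) IMPLIES NOT NOT (p IMPLIES s) = F IMPLIES F = T
p AND t = T AND F = F
(p AND t) AND r = F AND T = F
t IMPLIES r = F IMPLIES T = T
((p AND t) AND r) IMPLIES (t IMPLIES r) = F IMPLIES T = T
((r IMPLIES s) IMPLIES NOT NOT (p IMPLIES s)) IMPLIES (((p AND t) AND r) IMPLIES (t IMPLIES r)) = T IMPLIES T = T
s IMPLIES r = F IMPLIES T = T
(s IMPLIES r) AND s = T AND F = F
p IMPLIES ((s IMPLIES r) AND s) = T IMPLIES F = F
(((r IMPLIES s) IMPLIES NOT NOT (p IMPLIES s)) IMPLIES (((p AND t) AND r) IMPLIES (t IMPLIES r))) AND (p IMPLIES ((s IMPLIES r) AND s)) = T AND F = F
((((r IMPLIES s) IMPLIES NOT NOT (p IMPLIES s)) IMPLIES (((p AND t) AND r) IMPLIES (t IMPLIES r))) AND (p IMPLIES ((s IMPLIES r) AND s))) IMPLIES r = F IMPLIES T = T

T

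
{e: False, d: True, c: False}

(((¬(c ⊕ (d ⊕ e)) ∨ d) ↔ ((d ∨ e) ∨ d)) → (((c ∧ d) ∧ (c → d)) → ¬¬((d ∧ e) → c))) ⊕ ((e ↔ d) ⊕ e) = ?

d ⊕ e = True ⊕ False = True
c ⊕ (d ⊕ e) = False ⊕ True = True
¬(c ⊕ (d ⊕ e)) = ¬True = False
¬(c ⊕ (d ⊕ e)) ∨ d = False ∨ True = True
d ∨ e = True ∨ False = True
(d ∨ e) ∨ d = True ∨ True = True
(¬(c ⊕ (d ⊕ e)) ∨ d) ↔ ((d ∨ e) ∨ d) = True ↔ True = True
c ∧ d = False ∧ True = False
c → d = False → True = True
(c ∧ d) ∧ (c → d) = False ∧ True = False
d ∧ e = True ∧ False = False
(d ∧ e) → c = False → False = True
¬((d ∧ e) → c) = ¬True = False
¬¬((d ∧ e) → c) = ¬False = True
((c ∧ d) ∧ (c → d)) → ¬¬((d ∧ e) → c) = False → True = True
((¬(c ⊕ (d ⊕ e)) ∨ d) ↔ ((d ∨ e) ∨ d)) → (((c ∧ d) ∧ (c → d)) → ¬¬((d ∧ e) → c)) = True → True = True
e ↔ d = False ↔ True = False
(e ↔ d) ⊕ e = False ⊕ False = False
(((¬(c ⊕ (d ⊕ e)) ∨ d) ↔ ((d ∨ e) ∨ d)) → (((c ∧ d) ∧ (c → d)) → ¬¬((d ∧ e) → c))) ⊕ ((e ↔ d) ⊕ e) = True ⊕ False = True

True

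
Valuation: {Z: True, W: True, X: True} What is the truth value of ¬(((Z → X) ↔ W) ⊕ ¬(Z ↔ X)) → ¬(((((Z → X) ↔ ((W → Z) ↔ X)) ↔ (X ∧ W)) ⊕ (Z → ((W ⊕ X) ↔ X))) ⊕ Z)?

Substituting Z=True, W=True, X=True:
Z → X = True → True = True
(Z → X) ↔ W = True ↔ True = True
Z ↔ X = True ↔ True = True
¬(Z ↔ X) = ¬True = False
((Z → X) ↔ W) ⊕ ¬(Z ↔ X) = True ⊕ False = True
¬(((Z → X) ↔ W) ⊕ ¬(Z ↔ X)) = ¬True = False
Z → X = True → True = True
W → Z = True → True = True
(W → Z) ↔ X = True ↔ True = True
(Z → X) ↔ ((W → Z) ↔ X) = True ↔ True = True
X ∧ W = True ∧ True = True
((Z → X) ↔ ((W → Z) ↔ X)) ↔ (X ∧ W) = True ↔ True = True
W ⊕ X = True ⊕ True = False
(W ⊕ X) ↔ X = False ↔ True = False
Z → ((W ⊕ X) ↔ X) = True → False = False
(((Z → X) ↔ ((W → Z) ↔ X)) ↔ (X ∧ W)) ⊕ (Z → ((W ⊕ X) ↔ X)) = True ⊕ False = True
((((Z → X) ↔ ((W → Z) ↔ X)) ↔ (X ∧ W)) ⊕ (Z → ((W ⊕ X) ↔ X))) ⊕ Z = True ⊕ True = False
¬(((((Z → X) ↔ ((W → Z) ↔ X)) ↔ (X ∧ W)) ⊕ (Z → ((W ⊕ X) ↔ X))) ⊕ Z) = ¬False = True
¬(((Z → X) ↔ W) ⊕ ¬(Z ↔ X)) → ¬(((((Z → X) ↔ ((W → Z) ↔ X)) ↔ (X ∧ W)) ⊕ (Z → ((W ⊕ X) ↔ X))) ⊕ Z) = False → True = True

True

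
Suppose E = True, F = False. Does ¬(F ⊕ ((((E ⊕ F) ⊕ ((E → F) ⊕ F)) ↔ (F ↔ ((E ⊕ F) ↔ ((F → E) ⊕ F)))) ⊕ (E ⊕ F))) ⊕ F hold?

E ⊕ F = True ⊕ False = True
E → F = True → False = False
(E → F) ⊕ F = False ⊕ False = False
(E ⊕ F) ⊕ ((E → F) ⊕ F) = True ⊕ False = True
E ⊕ F = True ⊕ False = True
F → E = False → True = True
(F → E) ⊕ F = True ⊕ False = True
(E ⊕ F) ↔ ((F → E) ⊕ F) = True ↔ True = True
F ↔ ((E ⊕ F) ↔ ((F → E) ⊕ F)) = False ↔ True = False
((E ⊕ F) ⊕ ((E → F) ⊕ F)) ↔ (F ↔ ((E ⊕ F) ↔ ((F → E) ⊕ F))) = True ↔ False = False
E ⊕ F = True ⊕ False = True
(((E ⊕ F) ⊕ ((E → F) ⊕ F)) ↔ (F ↔ ((E ⊕ F) ↔ ((F → E) ⊕ F)))) ⊕ (E ⊕ F) = False ⊕ True = True
F ⊕ ((((E ⊕ F) ⊕ ((E → F) ⊕ F)) ↔ (F ↔ ((E ⊕ F) ↔ ((F → E) ⊕ F)))) ⊕ (E ⊕ F)) = False ⊕ True = True
¬(F ⊕ ((((E ⊕ F) ⊕ ((E → F) ⊕ F)) ↔ (F ↔ ((E ⊕ F) ↔ ((F → E) ⊕ F)))) ⊕ (E ⊕ F))) = ¬True = False
¬(F ⊕ ((((E ⊕ F) ⊕ ((E → F) ⊕ F)) ↔ (F ↔ ((E ⊕ F) ↔ ((F → E) ⊕ F)))) ⊕ (E ⊕ F))) ⊕ F = False ⊕ False = False

False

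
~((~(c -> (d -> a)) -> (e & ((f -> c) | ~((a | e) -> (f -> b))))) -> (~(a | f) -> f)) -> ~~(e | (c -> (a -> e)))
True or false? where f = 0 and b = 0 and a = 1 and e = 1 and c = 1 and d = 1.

1

d -> a = 1 -> 1 = 1
c -> (d -> a) = 1 -> 1 = 1
~(c -> (d -> a)) = ~1 = 0
f -> c = 0 -> 1 = 1
a | e = 1 | 1 = 1
f -> b = 0 -> 0 = 1
(a | e) -> (f -> b) = 1 -> 1 = 1
~((a | e) -> (f -> b)) = ~1 = 0
(f -> c) | ~((a | e) -> (f -> b)) = 1 | 0 = 1
e & ((f -> c) | ~((a | e) -> (f -> b))) = 1 & 1 = 1
~(c -> (d -> a)) -> (e & ((f -> c) | ~((a | e) -> (f -> b)))) = 0 -> 1 = 1
a | f = 1 | 0 = 1
~(a | f) = ~1 = 0
~(a | f) -> f = 0 -> 0 = 1
(~(c -> (d -> a)) -> (e & ((f -> c) | ~((a | e) -> (f -> b))))) -> (~(a | f) -> f) = 1 -> 1 = 1
~((~(c -> (d -> a)) -> (e & ((f -> c) | ~((a | e) -> (f -> b))))) -> (~(a | f) -> f)) = ~1 = 0
a -> e = 1 -> 1 = 1
c -> (a -> e) = 1 -> 1 = 1
e | (c -> (a -> e)) = 1 | 1 = 1
~(e | (c -> (a -> e))) = ~1 = 0
~~(e | (c -> (a -> e))) = ~0 = 1
~((~(c -> (d -> a)) -> (e & ((f -> c) | ~((a | e) -> (f -> b))))) -> (~(a | f) -> f)) -> ~~(e | (c -> (a -> e))) = 0 -> 1 = 1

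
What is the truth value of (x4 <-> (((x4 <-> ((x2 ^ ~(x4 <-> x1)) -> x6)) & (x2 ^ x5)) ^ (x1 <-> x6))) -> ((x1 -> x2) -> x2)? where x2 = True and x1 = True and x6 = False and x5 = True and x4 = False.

True

x4 <-> x1 = False <-> True = False
~(x4 <-> x1) = ~False = True
x2 ^ ~(x4 <-> x1) = True ^ True = False
(x2 ^ ~(x4 <-> x1)) -> x6 = False -> False = True
x4 <-> ((x2 ^ ~(x4 <-> x1)) -> x6) = False <-> True = False
x2 ^ x5 = True ^ True = False
(x4 <-> ((x2 ^ ~(x4 <-> x1)) -> x6)) & (x2 ^ x5) = False & False = False
x1 <-> x6 = True <-> False = False
((x4 <-> ((x2 ^ ~(x4 <-> x1)) -> x6)) & (x2 ^ x5)) ^ (x1 <-> x6) = False ^ False = False
x4 <-> (((x4 <-> ((x2 ^ ~(x4 <-> x1)) -> x6)) & (x2 ^ x5)) ^ (x1 <-> x6)) = False <-> False = True
x1 -> x2 = True -> True = True
(x1 -> x2) -> x2 = True -> True = True
(x4 <-> (((x4 <-> ((x2 ^ ~(x4 <-> x1)) -> x6)) & (x2 ^ x5)) ^ (x1 <-> x6))) -> ((x1 -> x2) -> x2) = True -> True = True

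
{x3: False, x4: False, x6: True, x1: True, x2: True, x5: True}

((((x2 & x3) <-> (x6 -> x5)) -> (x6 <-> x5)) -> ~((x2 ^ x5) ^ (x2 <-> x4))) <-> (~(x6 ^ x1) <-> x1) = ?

x2 & x3 = True & False = False
x6 -> x5 = True -> True = True
(x2 & x3) <-> (x6 -> x5) = False <-> True = False
x6 <-> x5 = True <-> True = True
((x2 & x3) <-> (x6 -> x5)) -> (x6 <-> x5) = False -> True = True
x2 ^ x5 = True ^ True = False
x2 <-> x4 = True <-> False = False
(x2 ^ x5) ^ (x2 <-> x4) = False ^ False = False
~((x2 ^ x5) ^ (x2 <-> x4)) = ~False = True
(((x2 & x3) <-> (x6 -> x5)) -> (x6 <-> x5)) -> ~((x2 ^ x5) ^ (x2 <-> x4)) = True -> True = True
x6 ^ x1 = True ^ True = False
~(x6 ^ x1) = ~False = True
~(x6 ^ x1) <-> x1 = True <-> True = True
((((x2 & x3) <-> (x6 -> x5)) -> (x6 <-> x5)) -> ~((x2 ^ x5) ^ (x2 <-> x4))) <-> (~(x6 ^ x1) <-> x1) = True <-> True = True

True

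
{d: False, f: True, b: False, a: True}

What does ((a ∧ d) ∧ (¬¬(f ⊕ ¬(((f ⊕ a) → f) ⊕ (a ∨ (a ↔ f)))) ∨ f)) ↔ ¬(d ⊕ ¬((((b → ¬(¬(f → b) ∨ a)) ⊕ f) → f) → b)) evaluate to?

Substituting d=False, f=True, b=False, a=True:
a ∧ d = True ∧ False = False
f ⊕ a = True ⊕ True = False
(f ⊕ a) → f = False → True = True
a ↔ f = True ↔ True = True
a ∨ (a ↔ f) = True ∨ True = True
((f ⊕ a) → f) ⊕ (a ∨ (a ↔ f)) = True ⊕ True = False
¬(((f ⊕ a) → f) ⊕ (a ∨ (a ↔ f))) = ¬False = True
f ⊕ ¬(((f ⊕ a) → f) ⊕ (a ∨ (a ↔ f))) = True ⊕ True = False
¬(f ⊕ ¬(((f ⊕ a) → f) ⊕ (a ∨ (a ↔ f)))) = ¬False = True
¬¬(f ⊕ ¬(((f ⊕ a) → f) ⊕ (a ∨ (a ↔ f)))) = ¬True = False
¬¬(f ⊕ ¬(((f ⊕ a) → f) ⊕ (a ∨ (a ↔ f)))) ∨ f = False ∨ True = True
(a ∧ d) ∧ (¬¬(f ⊕ ¬(((f ⊕ a) → f) ⊕ (a ∨ (a ↔ f)))) ∨ f) = False ∧ True = False
f → b = True → False = False
¬(f → b) = ¬False = True
¬(f → b) ∨ a = True ∨ True = True
¬(¬(f → b) ∨ a) = ¬True = False
b → ¬(¬(f → b) ∨ a) = False → False = True
(b → ¬(¬(f → b) ∨ a)) ⊕ f = True ⊕ True = False
((b → ¬(¬(f → b) ∨ a)) ⊕ f) → f = False → True = True
(((b → ¬(¬(f → b) ∨ a)) ⊕ f) → f) → b = True → False = False
¬((((b → ¬(¬(f → b) ∨ a)) ⊕ f) → f) → b) = ¬False = True
d ⊕ ¬((((b → ¬(¬(f → b) ∨ a)) ⊕ f) → f) → b) = False ⊕ True = True
¬(d ⊕ ¬((((b → ¬(¬(f → b) ∨ a)) ⊕ f) → f) → b)) = ¬True = False
((a ∧ d) ∧ (¬¬(f ⊕ ¬(((f ⊕ a) → f) ⊕ (a ∨ (a ↔ f)))) ∨ f)) ↔ ¬(d ⊕ ¬((((b → ¬(¬(f → b) ∨ a)) ⊕ f) → f) → b)) = False ↔ False = True

True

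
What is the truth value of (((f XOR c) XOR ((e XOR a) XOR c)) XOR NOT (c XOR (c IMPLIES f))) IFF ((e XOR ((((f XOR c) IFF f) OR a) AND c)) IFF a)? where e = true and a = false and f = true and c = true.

Substituting e=true, a=false, f=true, c=true:
f XOR c = true XOR true = false
e XOR a = true XOR false = true
(e XOR a) XOR c = true XOR true = false
(f XOR c) XOR ((e XOR a) XOR c) = false XOR false = false
c IMPLIES f = true IMPLIES true = true
c XOR (c IMPLIES f) = true XOR true = false
NOT (c XOR (c IMPLIES f)) = NOT false = true
((f XOR c) XOR ((e XOR a) XOR c)) XOR NOT (c XOR (c IMPLIES f)) = false XOR true = true
f XOR c = true XOR true = false
(f XOR c) IFF f = false IFF true = false
((f XOR c) IFF f) OR a = false OR false = false
(((f XOR c) IFF f) OR a) AND c = false AND true = false
e XOR ((((f XOR c) IFF f) OR a) AND c) = true XOR false = true
(e XOR ((((f XOR c) IFF f) OR a) AND c)) IFF a = true IFF false = false
(((f XOR c) XOR ((e XOR a) XOR c)) XOR NOT (c XOR (c IMPLIES f))) IFF ((e XOR ((((f XOR c) IFF f) OR a) AND c)) IFF a) = true IFF false = false

false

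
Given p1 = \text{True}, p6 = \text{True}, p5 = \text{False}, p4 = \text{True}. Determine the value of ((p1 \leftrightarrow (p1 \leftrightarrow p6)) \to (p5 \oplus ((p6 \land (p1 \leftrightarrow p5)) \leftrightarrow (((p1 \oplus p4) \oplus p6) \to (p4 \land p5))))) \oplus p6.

p1 \leftrightarrow p6 = \text{True} \leftrightarrow \text{True} = \text{True}
p1 \leftrightarrow (p1 \leftrightarrow p6) = \text{True} \leftrightarrow \text{True} = \text{True}
p1 \leftrightarrow p5 = \text{True} \leftrightarrow \text{False} = \text{False}
p6 \land (p1 \leftrightarrow p5) = \text{True} \land \text{False} = \text{False}
p1 \oplus p4 = \text{True} \oplus \text{True} = \text{False}
(p1 \oplus p4) \oplus p6 = \text{False} \oplus \text{True} = \text{True}
p4 \land p5 = \text{True} \land \text{False} = \text{False}
((p1 \oplus p4) \oplus p6) \to (p4 \land p5) = \text{True} \to \text{False} = \text{False}
(p6 \land (p1 \leftrightarrow p5)) \leftrightarrow (((p1 \oplus p4) \oplus p6) \to (p4 \land p5)) = \text{False} \leftrightarrow \text{False} = \text{True}
p5 \oplus ((p6 \land (p1 \leftrightarrow p5)) \leftrightarrow (((p1 \oplus p4) \oplus p6) \to (p4 \land p5))) = \text{False} \oplus \text{True} = \text{True}
(p1 \leftrightarrow (p1 \leftrightarrow p6)) \to (p5 \oplus ((p6 \land (p1 \leftrightarrow p5)) \leftrightarrow (((p1 \oplus p4) \oplus p6) \to (p4 \land p5)))) = \text{True} \to \text{True} = \text{True}
((p1 \leftrightarrow (p1 \leftrightarrow p6)) \to (p5 \oplus ((p6 \land (p1 \leftrightarrow p5)) \leftrightarrow (((p1 \oplus p4) \oplus p6) \to (p4 \land p5))))) \oplus p6 = \text{True} \oplus \text{True} = \text{False}

\text{False}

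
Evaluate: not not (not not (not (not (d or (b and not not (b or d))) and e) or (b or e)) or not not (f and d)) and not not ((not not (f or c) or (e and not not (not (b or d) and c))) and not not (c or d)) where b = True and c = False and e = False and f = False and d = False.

Substituting b=True, c=False, e=False, f=False, d=False:
b or d = True or False = True
not (b or d) = not True = False
not not (b or d) = not False = True
b and not not (b or d) = True and True = True
d or (b and not not (b or d)) = False or True = True
not (d or (b and not not (b or d))) = not True = False
not (d or (b and not not (b or d))) and e = False and False = False
not (not (d or (b and not not (b or d))) and e) = not False = True
b or e = True or False = True
not (not (d or (b and not not (b or d))) and e) or (b or e) = True or True = True
not (not (not (d or (b and not not (b or d))) and e) or (b or e)) = not True = False
not not (not (not (d or (b and not not (b or d))) and e) or (b or e)) = not False = True
f and d = False and False = False
not (f and d) = not False = True
not not (f and d) = not True = False
not not (not (not (d or (b and not not (b or d))) and e) or (b or e)) or not not (f and d) = True or False = True
not (not not (not (not (d or (b and not not (b or d))) and e) or (b or e)) or not not (f and d)) = not True = False
not not (not not (not (not (d or (b and not not (b or d))) and e) or (b or e)) or not not (f and d)) = not False = True
f or c = False or False = False
not (f or c) = not False = True
not not (f or c) = not True = False
b or d = True or False = True
not (b or d) = not True = False
not (b or d) and c = False and False = False
not (not (b or d) and c) = not False = True
not not (not (b or d) and c) = not True = False
e and not not (not (b or d) and c) = False and False = False
not not (f or c) or (e and not not (not (b or d) and c)) = False or False = False
c or d = False or False = False
not (c or d) = not False = True
not not (c or d) = not True = False
(not not (f or c) or (e and not not (not (b or d) and c))) and not not (c or d) = False and False = False
not ((not not (f or c) or (e and not not (not (b or d) and c))) and not not (c or d)) = not False = True
not not ((not not (f or c) or (e and not not (not (b or d) and c))) and not not (c or d)) = not True = False
not not (not not (not (not (d or (b and not not (b or d))) and e) or (b or e)) or not not (f and d)) and not not ((not not (f or c) or (e and not not (not (b or d) and c))) and not not (c or d)) = True and False = False

False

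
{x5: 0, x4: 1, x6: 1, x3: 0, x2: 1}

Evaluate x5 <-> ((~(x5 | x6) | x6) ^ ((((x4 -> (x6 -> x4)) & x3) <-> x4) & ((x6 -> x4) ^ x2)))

0

x5 | x6 = 0 | 1 = 1
~(x5 | x6) = ~1 = 0
~(x5 | x6) | x6 = 0 | 1 = 1
x6 -> x4 = 1 -> 1 = 1
x4 -> (x6 -> x4) = 1 -> 1 = 1
(x4 -> (x6 -> x4)) & x3 = 1 & 0 = 0
((x4 -> (x6 -> x4)) & x3) <-> x4 = 0 <-> 1 = 0
x6 -> x4 = 1 -> 1 = 1
(x6 -> x4) ^ x2 = 1 ^ 1 = 0
(((x4 -> (x6 -> x4)) & x3) <-> x4) & ((x6 -> x4) ^ x2) = 0 & 0 = 0
(~(x5 | x6) | x6) ^ ((((x4 -> (x6 -> x4)) & x3) <-> x4) & ((x6 -> x4) ^ x2)) = 1 ^ 0 = 1
x5 <-> ((~(x5 | x6) | x6) ^ ((((x4 -> (x6 -> x4)) & x3) <-> x4) & ((x6 -> x4) ^ x2))) = 0 <-> 1 = 0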